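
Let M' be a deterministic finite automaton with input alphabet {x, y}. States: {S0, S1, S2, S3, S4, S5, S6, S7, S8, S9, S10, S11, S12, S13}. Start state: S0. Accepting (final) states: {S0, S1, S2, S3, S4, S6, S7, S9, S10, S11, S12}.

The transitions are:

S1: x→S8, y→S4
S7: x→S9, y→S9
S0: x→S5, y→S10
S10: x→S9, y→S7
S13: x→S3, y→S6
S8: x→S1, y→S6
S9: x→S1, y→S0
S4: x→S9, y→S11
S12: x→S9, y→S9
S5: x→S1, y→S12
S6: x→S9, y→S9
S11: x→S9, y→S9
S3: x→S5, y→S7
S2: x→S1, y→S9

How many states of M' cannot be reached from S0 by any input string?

3

Starting at S0 and following transitions, the reachable set is {S0, S1, S4, S5, S6, S7, S8, S9, S10, S11, S12}. That leaves S2, S3, S13 unreachable — 3 in total.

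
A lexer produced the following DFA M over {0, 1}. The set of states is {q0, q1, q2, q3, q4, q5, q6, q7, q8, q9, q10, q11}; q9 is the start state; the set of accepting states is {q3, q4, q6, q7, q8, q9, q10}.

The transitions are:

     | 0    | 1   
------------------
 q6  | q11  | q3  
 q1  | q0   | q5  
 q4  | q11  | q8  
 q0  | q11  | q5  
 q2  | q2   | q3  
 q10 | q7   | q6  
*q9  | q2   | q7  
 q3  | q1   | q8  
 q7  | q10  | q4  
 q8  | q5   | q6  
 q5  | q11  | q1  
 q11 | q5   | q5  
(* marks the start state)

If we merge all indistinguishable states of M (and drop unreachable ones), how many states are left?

Every state is reachable, so we keep all 12.
Initial partition by acceptance: {q3,q4,q6,q7,q8,q9,q10} | {q0,q1,q2,q5,q11}.
On input 0, block {q3,q4,q6,q7,q8,q9,q10} splits into {q3,q4,q6,q8,q9} and {q7,q10}.
Refine {q3,q4,q6,q8,q9} on symbol 1: members go to different blocks, giving {q3,q4,q6,q8} and {q9}.
Split {q0,q1,q2,q5,q11} by δ(·,1) → {q0,q1,q5,q11} and {q2}.
No further refinement is possible. Final partition (5 blocks): {q3,q4,q6,q8} | {q0,q1,q5,q11} | {q7,q10} | {q9} | {q2}.

5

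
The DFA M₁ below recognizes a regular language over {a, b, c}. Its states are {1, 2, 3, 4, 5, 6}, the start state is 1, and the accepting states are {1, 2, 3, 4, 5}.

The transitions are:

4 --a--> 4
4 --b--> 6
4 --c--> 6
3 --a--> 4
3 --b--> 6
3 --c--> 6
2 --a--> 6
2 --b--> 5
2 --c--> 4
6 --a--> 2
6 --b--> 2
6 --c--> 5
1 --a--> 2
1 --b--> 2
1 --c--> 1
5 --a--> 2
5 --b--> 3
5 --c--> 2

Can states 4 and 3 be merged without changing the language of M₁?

Yes

Every state is reachable, so we keep all 6.
P0 = {1,2,3,4,5} | {6}.
Refine {1,2,3,4,5} on symbol a: members go to different blocks, giving {1,3,4,5} and {2}.
On input a, block {1,3,4,5} splits into {1,5} and {3,4}.
Refine {1,5} on symbol b: members go to different blocks, giving {1} and {5}.
Stable partition: {1} | {6} | {2} | {3,4} | {5} — 5 equivalence classes.
4 and 3 lie in the same block of the stable partition, so they are equivalent — no string distinguishes them.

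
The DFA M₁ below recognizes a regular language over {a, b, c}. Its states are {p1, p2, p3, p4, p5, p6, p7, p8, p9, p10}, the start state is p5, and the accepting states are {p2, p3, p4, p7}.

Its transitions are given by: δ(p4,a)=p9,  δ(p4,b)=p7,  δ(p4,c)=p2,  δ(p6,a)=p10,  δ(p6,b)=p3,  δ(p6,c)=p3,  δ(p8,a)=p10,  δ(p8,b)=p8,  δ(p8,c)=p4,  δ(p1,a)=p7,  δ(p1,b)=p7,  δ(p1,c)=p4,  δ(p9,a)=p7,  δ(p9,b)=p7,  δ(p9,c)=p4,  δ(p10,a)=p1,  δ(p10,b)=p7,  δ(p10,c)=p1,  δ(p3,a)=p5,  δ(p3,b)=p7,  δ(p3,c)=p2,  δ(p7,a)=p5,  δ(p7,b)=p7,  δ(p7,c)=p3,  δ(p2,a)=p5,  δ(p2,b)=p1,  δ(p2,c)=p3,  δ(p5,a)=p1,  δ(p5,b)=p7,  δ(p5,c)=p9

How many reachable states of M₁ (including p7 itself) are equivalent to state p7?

1

Reachable states from the start: {p1,p2,p3,p4,p5,p7,p9}. Unreachable: {p6,p8,p10} — drop them.
P0 = {p2,p3,p4,p7} | {p1,p5,p9}.
On input b, block {p2,p3,p4,p7} splits into {p3,p4,p7} and {p2}.
Split {p3,p4,p7} by δ(·,c) → {p3,p4} and {p7}.
Split {p1,p5,p9} by δ(·,a) → {p1,p9} and {p5}.
Refine {p3,p4} on symbol a: members go to different blocks, giving {p3} and {p4}.
No further refinement is possible. Final partition (6 blocks): {p3} | {p1,p9} | {p2} | {p7} | {p5} | {p4}.
The equivalence class containing p7 is {p7}, of size 1.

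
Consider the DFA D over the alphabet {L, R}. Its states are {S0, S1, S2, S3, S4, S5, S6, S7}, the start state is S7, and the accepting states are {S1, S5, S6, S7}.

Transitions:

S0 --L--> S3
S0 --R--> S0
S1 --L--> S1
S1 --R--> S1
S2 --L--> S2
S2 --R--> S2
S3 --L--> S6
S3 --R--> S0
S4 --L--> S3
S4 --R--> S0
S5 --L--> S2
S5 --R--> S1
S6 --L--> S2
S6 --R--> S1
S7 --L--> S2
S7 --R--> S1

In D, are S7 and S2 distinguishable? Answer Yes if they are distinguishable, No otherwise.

States {S0,S3,S4,S5,S6} cannot be reached from the start state, so discard them.
P0 = {S1,S7} | {S2}.
On input L, block {S1,S7} splits into {S1} and {S7}.
The partition is now stable with 3 blocks: {S1} | {S2} | {S7}.
S7 and S2 end up in different blocks, so they are distinguishable. For instance, the string 'ε' is accepted from only S7.

Yes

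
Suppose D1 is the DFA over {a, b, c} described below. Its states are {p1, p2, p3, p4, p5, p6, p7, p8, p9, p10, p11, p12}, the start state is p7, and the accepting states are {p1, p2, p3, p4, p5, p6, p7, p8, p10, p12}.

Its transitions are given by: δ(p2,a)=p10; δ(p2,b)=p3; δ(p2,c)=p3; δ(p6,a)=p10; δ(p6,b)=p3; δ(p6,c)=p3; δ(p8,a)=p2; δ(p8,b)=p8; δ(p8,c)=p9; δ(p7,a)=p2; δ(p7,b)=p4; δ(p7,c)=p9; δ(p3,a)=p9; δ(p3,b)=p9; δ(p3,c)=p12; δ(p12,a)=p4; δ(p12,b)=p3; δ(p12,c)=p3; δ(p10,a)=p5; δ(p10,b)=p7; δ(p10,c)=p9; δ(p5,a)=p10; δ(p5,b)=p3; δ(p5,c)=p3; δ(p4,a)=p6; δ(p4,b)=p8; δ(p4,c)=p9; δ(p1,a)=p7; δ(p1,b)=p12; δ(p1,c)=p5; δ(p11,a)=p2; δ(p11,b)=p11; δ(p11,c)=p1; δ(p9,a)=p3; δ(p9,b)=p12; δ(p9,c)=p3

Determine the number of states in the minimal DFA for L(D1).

Reachable states from the start: {p2,p3,p4,p5,p6,p7,p8,p9,p10,p12}. Unreachable: {p1,p11} — drop them.
Initial partition by acceptance: {p2,p3,p4,p5,p6,p7,p8,p10,p12} | {p9}.
Split {p2,p3,p4,p5,p6,p7,p8,p10,p12} by δ(·,a) → {p2,p4,p5,p6,p7,p8,p10,p12} and {p3}.
Refine {p2,p4,p5,p6,p7,p8,p10,p12} on symbol b: members go to different blocks, giving {p2,p5,p6,p12} and {p4,p7,p8,p10}.
The partition is now stable with 4 blocks: {p2,p5,p6,p12} | {p9} | {p3} | {p4,p7,p8,p10}.

4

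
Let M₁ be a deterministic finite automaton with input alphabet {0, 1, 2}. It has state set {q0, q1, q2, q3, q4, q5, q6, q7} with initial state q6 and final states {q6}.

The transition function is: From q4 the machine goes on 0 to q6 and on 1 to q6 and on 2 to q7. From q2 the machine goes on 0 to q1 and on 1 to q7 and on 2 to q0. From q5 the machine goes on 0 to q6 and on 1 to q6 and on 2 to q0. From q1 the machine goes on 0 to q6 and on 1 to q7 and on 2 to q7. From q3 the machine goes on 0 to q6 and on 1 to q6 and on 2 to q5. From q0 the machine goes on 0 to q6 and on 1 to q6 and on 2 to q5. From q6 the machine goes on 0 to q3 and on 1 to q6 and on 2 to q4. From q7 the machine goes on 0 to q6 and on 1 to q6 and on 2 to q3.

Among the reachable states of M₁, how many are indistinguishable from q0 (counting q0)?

5

States {q1,q2} cannot be reached from the start state, so discard them.
P0 = {q6} | {q0,q3,q4,q5,q7}.
The partition is now stable with 2 blocks: {q6} | {q0,q3,q4,q5,q7}.
The equivalence class containing q0 is {q0,q3,q4,q5,q7}, of size 5.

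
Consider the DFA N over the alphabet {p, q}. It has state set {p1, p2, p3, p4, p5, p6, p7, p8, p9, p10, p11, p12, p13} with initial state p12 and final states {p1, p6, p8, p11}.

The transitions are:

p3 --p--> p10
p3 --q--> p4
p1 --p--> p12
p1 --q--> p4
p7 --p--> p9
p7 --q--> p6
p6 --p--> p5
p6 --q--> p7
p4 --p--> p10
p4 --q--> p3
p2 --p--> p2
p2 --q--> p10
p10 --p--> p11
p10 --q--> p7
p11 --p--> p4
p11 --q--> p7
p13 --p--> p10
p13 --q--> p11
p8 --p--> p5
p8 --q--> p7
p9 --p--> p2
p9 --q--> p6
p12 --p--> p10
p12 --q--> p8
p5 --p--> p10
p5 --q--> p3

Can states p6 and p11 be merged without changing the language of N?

First remove the unreachable states {p1,p13}; 11 states remain.
Initial partition by acceptance: {p6,p8,p11} | {p2,p3,p4,p5,p7,p9,p10,p12}.
On input p, block {p2,p3,p4,p5,p7,p9,p10,p12} splits into {p2,p3,p4,p5,p7,p9,p12} and {p10}.
On input p, block {p2,p3,p4,p5,p7,p9,p12} splits into {p3,p4,p5,p12} and {p2,p7,p9}.
On input q, block {p3,p4,p5,p12} splits into {p3,p4,p5} and {p12}.
Refine {p2,p7,p9} on symbol q: members go to different blocks, giving {p7,p9} and {p2}.
Split {p7,p9} by δ(·,p) → {p7} and {p9}.
No further refinement is possible. Final partition (7 blocks): {p6,p8,p11} | {p3,p4,p5} | {p10} | {p7} | {p12} | {p2} | {p9}.
p6 and p11 lie in the same block of the stable partition, so they are equivalent — no string distinguishes them.

Yes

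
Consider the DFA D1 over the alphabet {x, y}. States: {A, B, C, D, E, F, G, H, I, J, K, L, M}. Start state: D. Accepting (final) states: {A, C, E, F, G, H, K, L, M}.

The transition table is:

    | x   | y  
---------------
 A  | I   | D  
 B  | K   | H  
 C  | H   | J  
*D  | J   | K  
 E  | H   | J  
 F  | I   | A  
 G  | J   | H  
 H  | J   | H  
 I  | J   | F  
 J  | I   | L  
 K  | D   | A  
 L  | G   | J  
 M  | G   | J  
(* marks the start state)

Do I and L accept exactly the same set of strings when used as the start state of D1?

No

Reachable states from the start: {A,D,F,G,H,I,J,K,L}. Unreachable: {B,C,E,M} — drop them.
Initial partition by acceptance: {A,F,G,H,K,L} | {D,I,J}.
On input x, block {A,F,G,H,K,L} splits into {A,F,G,H,K} and {L}.
Split {A,F,G,H,K} by δ(·,y) → {F,G,H,K} and {A}.
Refine {F,G,H,K} on symbol y: members go to different blocks, giving {F,K} and {G,H}.
Split {D,I,J} by δ(·,y) → {D,I} and {J}.
The partition is now stable with 6 blocks: {F,K} | {D,I} | {L} | {A} | {G,H} | {J}.
I and L end up in different blocks, so they are distinguishable. For instance, the string 'ε' is accepted from only L.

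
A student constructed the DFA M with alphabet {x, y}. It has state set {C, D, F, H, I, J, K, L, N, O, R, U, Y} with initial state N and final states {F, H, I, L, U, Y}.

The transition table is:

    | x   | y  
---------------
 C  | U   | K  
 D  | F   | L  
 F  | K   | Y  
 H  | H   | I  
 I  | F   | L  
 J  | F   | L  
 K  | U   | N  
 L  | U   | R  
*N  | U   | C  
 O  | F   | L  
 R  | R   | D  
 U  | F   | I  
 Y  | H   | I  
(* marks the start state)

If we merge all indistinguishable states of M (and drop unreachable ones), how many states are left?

8

Reachable states from the start: {C,D,F,H,I,K,L,N,R,U,Y}. Unreachable: {J,O} — drop them.
Initial partition by acceptance: {F,H,I,L,U,Y} | {C,D,K,N,R}.
On input x, block {F,H,I,L,U,Y} splits into {H,I,L,U,Y} and {F}.
On input x, block {H,I,L,U,Y} splits into {H,L,Y} and {I,U}.
Refine {H,L,Y} on symbol x: members go to different blocks, giving {H,Y} and {L}.
On input x, block {C,D,K,N,R} splits into {C,K,N} and {R} and {D}.
Refine {I,U} on symbol y: members go to different blocks, giving {U} and {I}.
Stable partition: {H,Y} | {C,K,N} | {F} | {U} | {L} | {R} | {D} | {I} — 8 equivalence classes.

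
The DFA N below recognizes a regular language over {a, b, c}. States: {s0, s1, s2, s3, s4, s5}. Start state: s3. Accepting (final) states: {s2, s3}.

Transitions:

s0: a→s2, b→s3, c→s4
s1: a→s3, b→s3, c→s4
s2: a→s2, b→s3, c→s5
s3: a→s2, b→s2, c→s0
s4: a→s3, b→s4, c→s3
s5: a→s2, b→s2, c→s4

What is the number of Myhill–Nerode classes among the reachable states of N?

First remove the unreachable states {s1}; 5 states remain.
Initial partition by acceptance: {s2,s3} | {s0,s4,s5}.
On input b, block {s0,s4,s5} splits into {s0,s5} and {s4}.
The partition is now stable with 3 blocks: {s2,s3} | {s0,s5} | {s4}.

3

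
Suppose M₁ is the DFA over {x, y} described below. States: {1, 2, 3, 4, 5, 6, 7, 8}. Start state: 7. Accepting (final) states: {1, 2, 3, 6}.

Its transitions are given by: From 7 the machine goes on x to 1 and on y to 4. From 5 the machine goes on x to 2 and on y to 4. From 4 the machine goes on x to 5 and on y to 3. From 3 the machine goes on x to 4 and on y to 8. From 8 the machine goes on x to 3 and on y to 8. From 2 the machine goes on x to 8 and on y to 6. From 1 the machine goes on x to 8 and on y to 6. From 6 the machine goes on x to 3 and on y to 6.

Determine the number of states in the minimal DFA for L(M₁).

All states are reachable from the start state.
Start with accepting vs non-accepting: {1,2,3,6} | {4,5,7,8}.
Refine {1,2,3,6} on symbol x: members go to different blocks, giving {1,2,3} and {6}.
Refine {1,2,3} on symbol y: members go to different blocks, giving {1,2} and {3}.
Split {4,5,7,8} by δ(·,x) → {5,7} and {4} and {8}.
No further refinement is possible. Final partition (6 blocks): {1,2} | {5,7} | {6} | {3} | {4} | {8}.

6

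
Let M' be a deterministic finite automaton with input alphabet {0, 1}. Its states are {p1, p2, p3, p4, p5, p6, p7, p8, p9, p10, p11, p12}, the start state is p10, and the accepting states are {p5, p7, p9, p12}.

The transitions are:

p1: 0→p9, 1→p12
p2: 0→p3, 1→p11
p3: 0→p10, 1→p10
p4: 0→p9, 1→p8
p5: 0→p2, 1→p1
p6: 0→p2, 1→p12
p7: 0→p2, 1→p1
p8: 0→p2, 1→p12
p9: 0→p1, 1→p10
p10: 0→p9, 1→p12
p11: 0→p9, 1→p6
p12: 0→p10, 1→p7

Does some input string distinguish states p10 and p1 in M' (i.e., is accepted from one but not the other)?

First remove the unreachable states {p4,p5,p8}; 9 states remain.
Start with accepting vs non-accepting: {p7,p9,p12} | {p1,p2,p3,p6,p10,p11}.
Split {p7,p9,p12} by δ(·,1) → {p7,p9} and {p12}.
Split {p1,p2,p3,p6,p10,p11} by δ(·,0) → {p1,p10,p11} and {p2,p3,p6}.
Split {p7,p9} by δ(·,0) → {p7} and {p9}.
Split {p1,p10,p11} by δ(·,1) → {p1,p10} and {p11}.
Split {p2,p3,p6} by δ(·,0) → {p2,p6} and {p3}.
Refine {p2,p6} on symbol 0: members go to different blocks, giving {p2} and {p6}.
Stable partition: {p7} | {p1,p10} | {p12} | {p2} | {p9} | {p11} | {p3} | {p6} — 8 equivalence classes.
p10 and p1 lie in the same block of the stable partition, so they are equivalent — no string distinguishes them.

No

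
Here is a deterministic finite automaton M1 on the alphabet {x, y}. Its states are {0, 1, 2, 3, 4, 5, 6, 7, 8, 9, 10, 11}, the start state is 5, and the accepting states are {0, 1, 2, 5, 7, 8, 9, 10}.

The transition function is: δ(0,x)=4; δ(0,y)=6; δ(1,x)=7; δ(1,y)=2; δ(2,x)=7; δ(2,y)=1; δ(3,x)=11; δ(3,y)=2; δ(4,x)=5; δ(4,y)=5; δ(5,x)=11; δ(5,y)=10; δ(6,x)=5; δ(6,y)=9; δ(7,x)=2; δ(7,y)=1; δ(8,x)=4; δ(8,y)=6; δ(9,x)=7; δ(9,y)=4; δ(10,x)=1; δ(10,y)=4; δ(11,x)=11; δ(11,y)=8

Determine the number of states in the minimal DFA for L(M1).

7

States {0,3} cannot be reached from the start state, so discard them.
Initial partition by acceptance: {1,2,5,7,8,9,10} | {4,6,11}.
On input x, block {1,2,5,7,8,9,10} splits into {1,2,7,9,10} and {5,8}.
Split {1,2,7,9,10} by δ(·,y) → {1,2,7} and {9,10}.
On input x, block {4,6,11} splits into {4,6} and {11}.
Refine {4,6} on symbol y: members go to different blocks, giving {4} and {6}.
On input x, block {5,8} splits into {5} and {8}.
The partition is now stable with 7 blocks: {1,2,7} | {4} | {5} | {9,10} | {11} | {6} | {8}.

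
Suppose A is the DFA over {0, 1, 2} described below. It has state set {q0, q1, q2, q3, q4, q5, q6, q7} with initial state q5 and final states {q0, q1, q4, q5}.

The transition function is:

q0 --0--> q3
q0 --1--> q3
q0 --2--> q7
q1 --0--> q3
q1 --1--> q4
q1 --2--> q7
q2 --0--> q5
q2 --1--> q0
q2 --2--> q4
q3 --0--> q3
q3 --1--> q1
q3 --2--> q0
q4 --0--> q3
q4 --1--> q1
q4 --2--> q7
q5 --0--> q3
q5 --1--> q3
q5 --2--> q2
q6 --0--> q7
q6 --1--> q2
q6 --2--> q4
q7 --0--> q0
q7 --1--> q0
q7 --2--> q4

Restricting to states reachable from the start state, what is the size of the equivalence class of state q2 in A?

2

First remove the unreachable states {q6}; 7 states remain.
Initial partition by acceptance: {q0,q1,q4,q5} | {q2,q3,q7}.
Split {q0,q1,q4,q5} by δ(·,1) → {q0,q5} and {q1,q4}.
On input 0, block {q2,q3,q7} splits into {q2,q7} and {q3}.
No further refinement is possible. Final partition (4 blocks): {q0,q5} | {q2,q7} | {q1,q4} | {q3}.
State q2 belongs to the block {q2,q7}, which has 2 states.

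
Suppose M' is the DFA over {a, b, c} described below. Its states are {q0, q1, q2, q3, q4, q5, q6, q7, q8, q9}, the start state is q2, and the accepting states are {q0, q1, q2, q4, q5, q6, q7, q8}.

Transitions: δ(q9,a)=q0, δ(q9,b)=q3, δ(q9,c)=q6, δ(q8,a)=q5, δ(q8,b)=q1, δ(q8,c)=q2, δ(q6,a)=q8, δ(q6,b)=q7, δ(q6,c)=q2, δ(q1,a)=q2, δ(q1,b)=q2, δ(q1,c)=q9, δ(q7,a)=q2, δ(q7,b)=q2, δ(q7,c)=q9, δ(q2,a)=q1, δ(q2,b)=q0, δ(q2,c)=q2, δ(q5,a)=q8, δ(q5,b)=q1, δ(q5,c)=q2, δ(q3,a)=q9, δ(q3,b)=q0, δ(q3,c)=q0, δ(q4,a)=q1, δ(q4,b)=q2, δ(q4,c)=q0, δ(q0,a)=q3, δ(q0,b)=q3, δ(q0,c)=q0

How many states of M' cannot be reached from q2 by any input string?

1

BFS from q2 reaches {q0, q1, q2, q3, q5, q6, q7, q8, q9}; the 1 state(s) q4 are never visited.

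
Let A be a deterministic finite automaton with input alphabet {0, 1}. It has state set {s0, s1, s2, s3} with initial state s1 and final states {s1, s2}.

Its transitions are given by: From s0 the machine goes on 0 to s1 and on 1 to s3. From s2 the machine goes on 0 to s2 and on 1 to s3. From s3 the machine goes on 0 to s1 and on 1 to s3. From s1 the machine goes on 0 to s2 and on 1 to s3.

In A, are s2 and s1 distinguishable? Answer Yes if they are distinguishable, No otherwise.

No

Reachable states from the start: {s1,s2,s3}. Unreachable: {s0} — drop them.
Initial partition by acceptance: {s1,s2} | {s3}.
Stable partition: {s1,s2} | {s3} — 2 equivalence classes.
s2 and s1 lie in the same block of the stable partition, so they are equivalent — no string distinguishes them.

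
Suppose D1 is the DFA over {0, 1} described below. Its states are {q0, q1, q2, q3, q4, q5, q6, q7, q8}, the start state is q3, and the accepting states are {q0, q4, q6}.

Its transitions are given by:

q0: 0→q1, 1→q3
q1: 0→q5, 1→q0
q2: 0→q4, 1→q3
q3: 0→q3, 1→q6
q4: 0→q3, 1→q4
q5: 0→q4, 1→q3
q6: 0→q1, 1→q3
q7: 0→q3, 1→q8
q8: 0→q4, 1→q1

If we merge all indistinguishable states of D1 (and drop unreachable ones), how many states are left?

States {q2,q7,q8} cannot be reached from the start state, so discard them.
Initial partition by acceptance: {q0,q4,q6} | {q1,q3,q5}.
Refine {q0,q4,q6} on symbol 1: members go to different blocks, giving {q0,q6} and {q4}.
Refine {q1,q3,q5} on symbol 0: members go to different blocks, giving {q1,q3} and {q5}.
Split {q1,q3} by δ(·,0) → {q1} and {q3}.
The partition is now stable with 5 blocks: {q0,q6} | {q1} | {q4} | {q5} | {q3}.

5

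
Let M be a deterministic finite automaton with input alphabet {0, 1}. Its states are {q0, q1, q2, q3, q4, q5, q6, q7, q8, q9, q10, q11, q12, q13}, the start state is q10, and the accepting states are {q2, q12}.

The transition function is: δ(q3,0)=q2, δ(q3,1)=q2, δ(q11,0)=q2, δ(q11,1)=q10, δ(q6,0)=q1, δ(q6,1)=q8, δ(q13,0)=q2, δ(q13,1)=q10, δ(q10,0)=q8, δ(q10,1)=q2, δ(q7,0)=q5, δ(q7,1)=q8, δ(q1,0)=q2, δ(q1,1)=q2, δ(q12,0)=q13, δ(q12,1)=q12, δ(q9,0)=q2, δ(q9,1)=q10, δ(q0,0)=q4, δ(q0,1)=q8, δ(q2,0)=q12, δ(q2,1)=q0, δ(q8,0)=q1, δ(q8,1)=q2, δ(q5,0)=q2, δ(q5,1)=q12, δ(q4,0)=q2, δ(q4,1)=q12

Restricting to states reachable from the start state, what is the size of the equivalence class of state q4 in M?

States {q3,q5,q6,q7,q9,q11} cannot be reached from the start state, so discard them.
Initial partition by acceptance: {q2,q12} | {q0,q1,q4,q8,q10,q13}.
On input 0, block {q2,q12} splits into {q2} and {q12}.
Refine {q0,q1,q4,q8,q10,q13} on symbol 0: members go to different blocks, giving {q0,q8,q10} and {q1,q4,q13}.
Refine {q0,q8,q10} on symbol 0: members go to different blocks, giving {q0,q8} and {q10}.
On input 1, block {q0,q8} splits into {q0} and {q8}.
Refine {q1,q4,q13} on symbol 1: members go to different blocks, giving {q1} and {q4} and {q13}.
No further refinement is possible. Final partition (8 blocks): {q2} | {q0} | {q12} | {q1} | {q10} | {q8} | {q4} | {q13}.
State q4 belongs to the block {q4}, which has 1 states.

1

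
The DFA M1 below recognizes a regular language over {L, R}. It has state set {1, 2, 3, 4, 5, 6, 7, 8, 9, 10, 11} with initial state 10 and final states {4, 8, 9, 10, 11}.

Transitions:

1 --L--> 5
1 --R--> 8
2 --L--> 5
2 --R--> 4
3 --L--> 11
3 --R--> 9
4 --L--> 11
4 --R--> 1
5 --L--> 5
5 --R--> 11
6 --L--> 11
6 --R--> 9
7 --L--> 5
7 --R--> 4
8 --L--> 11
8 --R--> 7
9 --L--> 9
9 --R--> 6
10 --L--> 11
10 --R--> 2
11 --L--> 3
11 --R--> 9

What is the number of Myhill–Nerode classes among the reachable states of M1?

All states are reachable from the start state.
Start with accepting vs non-accepting: {4,8,9,10,11} | {1,2,3,5,6,7}.
Refine {4,8,9,10,11} on symbol L: members go to different blocks, giving {4,8,9,10} and {11}.
On input L, block {4,8,9,10} splits into {4,8,10} and {9}.
Split {1,2,3,5,6,7} by δ(·,L) → {1,2,5,7} and {3,6}.
Refine {1,2,5,7} on symbol R: members go to different blocks, giving {1,2,7} and {5}.
No further refinement is possible. Final partition (6 blocks): {4,8,10} | {1,2,7} | {11} | {9} | {3,6} | {5}.

6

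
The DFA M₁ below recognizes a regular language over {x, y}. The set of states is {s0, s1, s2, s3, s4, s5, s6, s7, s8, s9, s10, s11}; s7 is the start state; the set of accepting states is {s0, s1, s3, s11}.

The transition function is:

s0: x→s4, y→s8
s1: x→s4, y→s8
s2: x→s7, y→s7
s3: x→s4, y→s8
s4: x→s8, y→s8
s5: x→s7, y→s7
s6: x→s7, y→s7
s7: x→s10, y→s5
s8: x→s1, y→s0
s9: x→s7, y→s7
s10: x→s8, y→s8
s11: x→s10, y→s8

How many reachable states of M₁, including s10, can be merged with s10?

2

States {s2,s3,s6,s9,s11} cannot be reached from the start state, so discard them.
P0 = {s0,s1} | {s4,s5,s7,s8,s10}.
Split {s4,s5,s7,s8,s10} by δ(·,x) → {s4,s5,s7,s10} and {s8}.
On input x, block {s4,s5,s7,s10} splits into {s4,s10} and {s5,s7}.
Split {s5,s7} by δ(·,x) → {s5} and {s7}.
The partition is now stable with 5 blocks: {s0,s1} | {s4,s10} | {s8} | {s5} | {s7}.
The equivalence class containing s10 is {s4,s10}, of size 2.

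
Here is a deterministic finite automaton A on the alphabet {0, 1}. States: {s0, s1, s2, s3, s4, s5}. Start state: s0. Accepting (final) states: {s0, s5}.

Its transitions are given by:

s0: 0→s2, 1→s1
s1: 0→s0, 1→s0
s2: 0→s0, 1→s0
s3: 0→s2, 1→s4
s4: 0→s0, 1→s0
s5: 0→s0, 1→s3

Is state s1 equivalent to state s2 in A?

Yes

Reachable states from the start: {s0,s1,s2}. Unreachable: {s3,s4,s5} — drop them.
Start with accepting vs non-accepting: {s0} | {s1,s2}.
No further refinement is possible. Final partition (2 blocks): {s0} | {s1,s2}.
s1 and s2 lie in the same block of the stable partition, so they are equivalent — no string distinguishes them.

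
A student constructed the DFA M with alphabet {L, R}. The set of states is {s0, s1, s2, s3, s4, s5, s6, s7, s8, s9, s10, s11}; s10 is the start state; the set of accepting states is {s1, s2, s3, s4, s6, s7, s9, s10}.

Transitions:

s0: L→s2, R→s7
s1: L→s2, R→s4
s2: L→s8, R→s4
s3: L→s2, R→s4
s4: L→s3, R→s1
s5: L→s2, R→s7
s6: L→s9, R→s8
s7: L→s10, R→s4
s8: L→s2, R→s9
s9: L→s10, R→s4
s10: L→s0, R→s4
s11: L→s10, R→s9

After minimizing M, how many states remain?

4

Reachable states from the start: {s0,s1,s2,s3,s4,s7,s8,s9,s10}. Unreachable: {s5,s6,s11} — drop them.
Initial partition by acceptance: {s1,s2,s3,s4,s7,s9,s10} | {s0,s8}.
Refine {s1,s2,s3,s4,s7,s9,s10} on symbol L: members go to different blocks, giving {s1,s3,s4,s7,s9} and {s2,s10}.
Split {s1,s3,s4,s7,s9} by δ(·,L) → {s1,s3,s7,s9} and {s4}.
Stable partition: {s1,s3,s7,s9} | {s0,s8} | {s2,s10} | {s4} — 4 equivalence classes.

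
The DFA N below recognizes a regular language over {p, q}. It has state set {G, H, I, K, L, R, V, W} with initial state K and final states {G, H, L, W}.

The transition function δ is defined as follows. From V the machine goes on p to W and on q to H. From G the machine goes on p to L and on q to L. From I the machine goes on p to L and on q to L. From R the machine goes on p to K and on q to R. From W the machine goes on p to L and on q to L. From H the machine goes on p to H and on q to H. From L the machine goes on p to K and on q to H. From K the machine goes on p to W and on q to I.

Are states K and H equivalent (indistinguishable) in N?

States {G,R,V} cannot be reached from the start state, so discard them.
Start with accepting vs non-accepting: {H,L,W} | {I,K}.
Refine {H,L,W} on symbol p: members go to different blocks, giving {H,W} and {L}.
Refine {H,W} on symbol p: members go to different blocks, giving {H} and {W}.
On input p, block {I,K} splits into {K} and {I}.
Stable partition: {H} | {K} | {L} | {W} | {I} — 5 equivalence classes.
K and H end up in different blocks, so they are distinguishable. For instance, the string 'ε' is accepted from only H.

No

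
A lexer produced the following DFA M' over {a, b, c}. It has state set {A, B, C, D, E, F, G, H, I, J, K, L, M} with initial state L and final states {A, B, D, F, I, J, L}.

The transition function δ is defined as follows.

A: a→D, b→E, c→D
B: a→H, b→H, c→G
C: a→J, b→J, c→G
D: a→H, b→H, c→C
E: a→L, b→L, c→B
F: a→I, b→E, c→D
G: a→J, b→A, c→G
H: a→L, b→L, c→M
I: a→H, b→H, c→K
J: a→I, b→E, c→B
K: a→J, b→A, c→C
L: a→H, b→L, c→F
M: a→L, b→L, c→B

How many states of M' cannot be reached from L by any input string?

0

A breadth-first search from the start state visits every state.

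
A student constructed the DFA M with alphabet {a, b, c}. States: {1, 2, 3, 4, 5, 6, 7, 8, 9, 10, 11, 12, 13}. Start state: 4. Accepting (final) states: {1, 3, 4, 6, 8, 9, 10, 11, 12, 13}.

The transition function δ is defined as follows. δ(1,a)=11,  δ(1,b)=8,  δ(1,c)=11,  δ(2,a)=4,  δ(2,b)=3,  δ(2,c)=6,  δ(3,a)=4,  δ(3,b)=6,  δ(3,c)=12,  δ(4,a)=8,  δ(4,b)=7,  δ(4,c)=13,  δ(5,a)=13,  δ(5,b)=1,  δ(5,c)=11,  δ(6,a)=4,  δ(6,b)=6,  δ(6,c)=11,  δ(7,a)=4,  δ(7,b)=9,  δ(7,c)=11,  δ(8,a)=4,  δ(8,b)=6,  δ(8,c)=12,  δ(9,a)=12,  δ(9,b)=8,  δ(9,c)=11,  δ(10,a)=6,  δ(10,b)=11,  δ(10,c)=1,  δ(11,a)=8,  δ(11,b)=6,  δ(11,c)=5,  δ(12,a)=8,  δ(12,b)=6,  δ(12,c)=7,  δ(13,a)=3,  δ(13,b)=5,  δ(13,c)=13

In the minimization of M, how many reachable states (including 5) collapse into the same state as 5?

Reachable states from the start: {1,3,4,5,6,7,8,9,11,12,13}. Unreachable: {2,10} — drop them.
Initial partition by acceptance: {1,3,4,6,8,9,11,12,13} | {5,7}.
On input b, block {1,3,4,6,8,9,11,12,13} splits into {1,3,6,8,9,11,12} and {4,13}.
Refine {1,3,6,8,9,11,12} on symbol a: members go to different blocks, giving {1,9,11,12} and {3,6,8}.
Split {1,9,11,12} by δ(·,a) → {1,9} and {11,12}.
No further refinement is possible. Final partition (5 blocks): {1,9} | {5,7} | {4,13} | {3,6,8} | {11,12}.
State 5 belongs to the block {5,7}, which has 2 states.

2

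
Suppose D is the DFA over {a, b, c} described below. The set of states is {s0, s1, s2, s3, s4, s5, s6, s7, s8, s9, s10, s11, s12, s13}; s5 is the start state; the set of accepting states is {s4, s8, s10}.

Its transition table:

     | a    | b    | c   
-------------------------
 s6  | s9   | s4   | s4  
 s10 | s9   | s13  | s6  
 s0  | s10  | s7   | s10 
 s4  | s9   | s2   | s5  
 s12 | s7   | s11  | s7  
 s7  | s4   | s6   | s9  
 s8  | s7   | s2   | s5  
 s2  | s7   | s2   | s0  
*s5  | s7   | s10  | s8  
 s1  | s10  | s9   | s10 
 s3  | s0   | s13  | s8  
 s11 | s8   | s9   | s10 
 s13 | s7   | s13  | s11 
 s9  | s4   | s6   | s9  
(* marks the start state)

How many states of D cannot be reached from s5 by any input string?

BFS from s5 reaches {s0, s2, s4, s5, s6, s7, s8, s9, s10, s11, s13}; the 3 state(s) s1, s3, s12 are never visited.

3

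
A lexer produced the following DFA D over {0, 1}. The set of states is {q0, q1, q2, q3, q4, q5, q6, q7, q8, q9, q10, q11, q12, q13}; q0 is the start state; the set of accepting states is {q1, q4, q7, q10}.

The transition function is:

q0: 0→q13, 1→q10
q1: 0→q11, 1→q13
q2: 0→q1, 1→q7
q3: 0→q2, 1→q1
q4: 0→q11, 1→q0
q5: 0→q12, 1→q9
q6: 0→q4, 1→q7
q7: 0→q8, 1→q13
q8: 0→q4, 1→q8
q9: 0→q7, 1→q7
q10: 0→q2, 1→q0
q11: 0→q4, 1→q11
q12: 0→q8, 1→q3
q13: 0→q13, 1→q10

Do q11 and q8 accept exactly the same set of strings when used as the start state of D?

Reachable states from the start: {q0,q1,q2,q4,q7,q8,q10,q11,q13}. Unreachable: {q3,q5,q6,q9,q12} — drop them.
P0 = {q1,q4,q7,q10} | {q0,q2,q8,q11,q13}.
Split {q0,q2,q8,q11,q13} by δ(·,0) → {q2,q8,q11} and {q0,q13}.
On input 1, block {q2,q8,q11} splits into {q8,q11} and {q2}.
Split {q1,q4,q7,q10} by δ(·,0) → {q1,q4,q7} and {q10}.
The partition is now stable with 5 blocks: {q1,q4,q7} | {q8,q11} | {q0,q13} | {q2} | {q10}.
q11 and q8 lie in the same block of the stable partition, so they are equivalent — no string distinguishes them.

Yes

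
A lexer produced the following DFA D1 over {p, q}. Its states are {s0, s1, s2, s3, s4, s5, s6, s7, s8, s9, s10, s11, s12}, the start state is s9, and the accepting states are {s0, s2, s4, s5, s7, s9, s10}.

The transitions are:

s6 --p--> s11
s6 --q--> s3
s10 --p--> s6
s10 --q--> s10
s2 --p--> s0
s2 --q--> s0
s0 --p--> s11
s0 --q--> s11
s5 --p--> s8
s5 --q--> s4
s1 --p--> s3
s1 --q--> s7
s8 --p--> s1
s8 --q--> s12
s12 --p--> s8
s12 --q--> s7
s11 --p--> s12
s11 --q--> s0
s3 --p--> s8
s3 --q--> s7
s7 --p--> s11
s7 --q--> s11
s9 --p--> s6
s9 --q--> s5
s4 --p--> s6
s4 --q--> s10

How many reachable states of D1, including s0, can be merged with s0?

2

Reachable states from the start: {s0,s1,s3,s4,s5,s6,s7,s8,s9,s10,s11,s12}. Unreachable: {s2} — drop them.
P0 = {s0,s4,s5,s7,s9,s10} | {s1,s3,s6,s8,s11,s12}.
On input q, block {s0,s4,s5,s7,s9,s10} splits into {s4,s5,s9,s10} and {s0,s7}.
Refine {s1,s3,s6,s8,s11,s12} on symbol q: members go to different blocks, giving {s1,s3,s11,s12} and {s6,s8}.
On input p, block {s1,s3,s11,s12} splits into {s1,s11} and {s3,s12}.
Stable partition: {s4,s5,s9,s10} | {s1,s11} | {s0,s7} | {s6,s8} | {s3,s12} — 5 equivalence classes.
The equivalence class containing s0 is {s0,s7}, of size 2.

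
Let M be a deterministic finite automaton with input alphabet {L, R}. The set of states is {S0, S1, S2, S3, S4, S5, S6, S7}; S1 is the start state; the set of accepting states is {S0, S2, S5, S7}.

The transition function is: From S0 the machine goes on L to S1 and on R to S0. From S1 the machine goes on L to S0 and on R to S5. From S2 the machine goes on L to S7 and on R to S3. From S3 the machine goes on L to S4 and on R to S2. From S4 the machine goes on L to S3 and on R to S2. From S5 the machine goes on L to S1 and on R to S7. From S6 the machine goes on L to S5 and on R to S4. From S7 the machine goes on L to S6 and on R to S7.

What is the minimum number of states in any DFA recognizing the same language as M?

7

P0 = {S0,S2,S5,S7} | {S1,S3,S4,S6}.
On input L, block {S0,S2,S5,S7} splits into {S0,S5,S7} and {S2}.
On input L, block {S1,S3,S4,S6} splits into {S1,S6} and {S3,S4}.
Refine {S1,S6} on symbol R: members go to different blocks, giving {S1} and {S6}.
Refine {S0,S5,S7} on symbol L: members go to different blocks, giving {S0,S5} and {S7}.
Refine {S0,S5} on symbol R: members go to different blocks, giving {S0} and {S5}.
Stable partition: {S0} | {S1} | {S2} | {S3,S4} | {S6} | {S7} | {S5} — 7 equivalence classes.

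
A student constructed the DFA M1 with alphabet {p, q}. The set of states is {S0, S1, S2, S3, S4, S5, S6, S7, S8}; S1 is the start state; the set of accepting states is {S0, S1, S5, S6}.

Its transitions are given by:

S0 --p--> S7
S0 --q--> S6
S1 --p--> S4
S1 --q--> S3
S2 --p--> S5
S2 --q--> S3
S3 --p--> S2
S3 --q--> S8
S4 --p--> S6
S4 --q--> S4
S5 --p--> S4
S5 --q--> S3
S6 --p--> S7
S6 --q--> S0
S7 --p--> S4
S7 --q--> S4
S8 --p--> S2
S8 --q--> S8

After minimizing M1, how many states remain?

All states are reachable from the start state.
Initial partition by acceptance: {S0,S1,S5,S6} | {S2,S3,S4,S7,S8}.
On input q, block {S0,S1,S5,S6} splits into {S0,S6} and {S1,S5}.
Refine {S2,S3,S4,S7,S8} on symbol p: members go to different blocks, giving {S3,S7,S8} and {S2} and {S4}.
On input p, block {S3,S7,S8} splits into {S3,S8} and {S7}.
Stable partition: {S0,S6} | {S3,S8} | {S1,S5} | {S2} | {S4} | {S7} — 6 equivalence classes.

6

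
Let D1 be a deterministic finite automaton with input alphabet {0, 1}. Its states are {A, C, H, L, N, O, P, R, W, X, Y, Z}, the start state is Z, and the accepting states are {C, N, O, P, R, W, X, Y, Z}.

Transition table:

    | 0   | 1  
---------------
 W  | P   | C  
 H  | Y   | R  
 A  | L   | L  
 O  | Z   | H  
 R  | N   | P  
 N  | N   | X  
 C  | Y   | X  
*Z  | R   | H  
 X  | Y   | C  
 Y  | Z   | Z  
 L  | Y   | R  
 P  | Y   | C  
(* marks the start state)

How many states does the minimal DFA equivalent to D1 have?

First remove the unreachable states {A,L,O,W}; 8 states remain.
P0 = {C,N,P,R,X,Y,Z} | {H}.
On input 1, block {C,N,P,R,X,Y,Z} splits into {C,N,P,R,X,Y} and {Z}.
Refine {C,N,P,R,X,Y} on symbol 0: members go to different blocks, giving {C,N,P,R,X} and {Y}.
On input 0, block {C,N,P,R,X} splits into {C,P,X} and {N,R}.
The partition is now stable with 5 blocks: {C,P,X} | {H} | {Z} | {Y} | {N,R}.

5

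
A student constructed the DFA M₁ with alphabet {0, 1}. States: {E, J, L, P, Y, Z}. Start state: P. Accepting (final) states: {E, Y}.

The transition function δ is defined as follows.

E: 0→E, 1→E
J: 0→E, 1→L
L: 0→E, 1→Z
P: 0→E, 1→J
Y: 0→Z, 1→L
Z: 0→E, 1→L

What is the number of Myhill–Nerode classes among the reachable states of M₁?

First remove the unreachable states {Y}; 5 states remain.
P0 = {E} | {J,L,P,Z}.
Stable partition: {E} | {J,L,P,Z} — 2 equivalence classes.

2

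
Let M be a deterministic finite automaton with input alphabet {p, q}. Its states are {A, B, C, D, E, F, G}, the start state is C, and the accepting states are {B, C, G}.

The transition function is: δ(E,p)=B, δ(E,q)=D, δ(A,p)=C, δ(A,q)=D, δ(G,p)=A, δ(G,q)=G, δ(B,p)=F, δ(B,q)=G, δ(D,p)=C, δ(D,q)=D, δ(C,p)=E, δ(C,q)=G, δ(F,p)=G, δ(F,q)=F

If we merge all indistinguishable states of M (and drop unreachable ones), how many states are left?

All states are reachable from the start state.
Start with accepting vs non-accepting: {B,C,G} | {A,D,E,F}.
Stable partition: {B,C,G} | {A,D,E,F} — 2 equivalence classes.

2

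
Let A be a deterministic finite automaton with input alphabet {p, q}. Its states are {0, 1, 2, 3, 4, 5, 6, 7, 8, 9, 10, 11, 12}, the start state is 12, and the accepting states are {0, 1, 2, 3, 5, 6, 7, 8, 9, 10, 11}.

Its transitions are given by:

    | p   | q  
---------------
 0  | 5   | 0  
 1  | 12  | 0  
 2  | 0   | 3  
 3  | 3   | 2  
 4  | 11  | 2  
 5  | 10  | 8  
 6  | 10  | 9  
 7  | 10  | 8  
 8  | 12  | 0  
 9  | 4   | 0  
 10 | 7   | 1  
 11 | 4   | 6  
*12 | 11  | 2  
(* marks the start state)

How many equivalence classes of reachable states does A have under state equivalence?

7

Every state is reachable, so we keep all 13.
Start with accepting vs non-accepting: {0,1,2,3,5,6,7,8,9,10,11} | {4,12}.
On input p, block {0,1,2,3,5,6,7,8,9,10,11} splits into {0,2,3,5,6,7,10} and {1,8,9,11}.
On input q, block {0,2,3,5,6,7,10} splits into {5,6,7,10} and {0,2,3}.
Refine {1,8,9,11} on symbol q: members go to different blocks, giving {1,8,9} and {11}.
On input p, block {0,2,3} splits into {2,3} and {0}.
On input p, block {2,3} splits into {2} and {3}.
Stable partition: {5,6,7,10} | {4,12} | {1,8,9} | {2} | {11} | {0} | {3} — 7 equivalence classes.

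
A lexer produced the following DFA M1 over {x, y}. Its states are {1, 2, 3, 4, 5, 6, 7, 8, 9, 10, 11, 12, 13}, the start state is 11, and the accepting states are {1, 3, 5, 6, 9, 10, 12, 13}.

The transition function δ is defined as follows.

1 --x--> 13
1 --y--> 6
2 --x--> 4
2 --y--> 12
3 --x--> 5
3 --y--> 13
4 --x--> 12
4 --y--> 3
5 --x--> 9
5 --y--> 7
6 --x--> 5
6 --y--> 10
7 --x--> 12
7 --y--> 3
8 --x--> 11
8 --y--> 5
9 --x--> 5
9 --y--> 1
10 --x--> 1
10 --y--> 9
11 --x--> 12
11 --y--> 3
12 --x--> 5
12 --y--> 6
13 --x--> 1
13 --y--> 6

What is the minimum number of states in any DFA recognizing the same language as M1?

Reachable states from the start: {1,3,5,6,7,9,10,11,12,13}. Unreachable: {2,4,8} — drop them.
P0 = {1,3,5,6,9,10,12,13} | {7,11}.
Refine {1,3,5,6,9,10,12,13} on symbol y: members go to different blocks, giving {1,3,6,9,10,12,13} and {5}.
On input x, block {1,3,6,9,10,12,13} splits into {3,6,9,12} and {1,10,13}.
Refine {3,6,9,12} on symbol y: members go to different blocks, giving {3,6,9} and {12}.
No further refinement is possible. Final partition (5 blocks): {3,6,9} | {7,11} | {5} | {1,10,13} | {12}.

5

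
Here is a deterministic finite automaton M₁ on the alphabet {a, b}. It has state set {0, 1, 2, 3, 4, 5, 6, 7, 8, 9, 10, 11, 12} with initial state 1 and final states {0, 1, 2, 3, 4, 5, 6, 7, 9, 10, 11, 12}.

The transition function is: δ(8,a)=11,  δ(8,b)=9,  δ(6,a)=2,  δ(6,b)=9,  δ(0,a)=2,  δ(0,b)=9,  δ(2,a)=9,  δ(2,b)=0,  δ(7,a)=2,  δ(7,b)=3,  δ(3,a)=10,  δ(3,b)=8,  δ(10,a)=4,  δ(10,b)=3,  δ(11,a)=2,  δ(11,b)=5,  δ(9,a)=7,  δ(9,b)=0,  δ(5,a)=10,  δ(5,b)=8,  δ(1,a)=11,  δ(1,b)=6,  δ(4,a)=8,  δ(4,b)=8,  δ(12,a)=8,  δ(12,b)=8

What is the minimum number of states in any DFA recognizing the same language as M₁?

8

Reachable states from the start: {0,1,2,3,4,5,6,7,8,9,10,11}. Unreachable: {12} — drop them.
P0 = {0,1,2,3,4,5,6,7,9,10,11} | {8}.
Refine {0,1,2,3,4,5,6,7,9,10,11} on symbol a: members go to different blocks, giving {0,1,2,3,5,6,7,9,10,11} and {4}.
Split {0,1,2,3,5,6,7,9,10,11} by δ(·,a) → {0,1,2,3,5,6,7,9,11} and {10}.
Refine {0,1,2,3,5,6,7,9,11} on symbol a: members go to different blocks, giving {0,1,2,6,7,9,11} and {3,5}.
Refine {0,1,2,6,7,9,11} on symbol b: members go to different blocks, giving {0,1,2,6,9} and {7,11}.
Refine {0,1,2,6,9} on symbol a: members go to different blocks, giving {0,2,6} and {1,9}.
Refine {0,2,6} on symbol a: members go to different blocks, giving {0,6} and {2}.
Stable partition: {0,6} | {8} | {4} | {10} | {3,5} | {7,11} | {1,9} | {2} — 8 equivalence classes.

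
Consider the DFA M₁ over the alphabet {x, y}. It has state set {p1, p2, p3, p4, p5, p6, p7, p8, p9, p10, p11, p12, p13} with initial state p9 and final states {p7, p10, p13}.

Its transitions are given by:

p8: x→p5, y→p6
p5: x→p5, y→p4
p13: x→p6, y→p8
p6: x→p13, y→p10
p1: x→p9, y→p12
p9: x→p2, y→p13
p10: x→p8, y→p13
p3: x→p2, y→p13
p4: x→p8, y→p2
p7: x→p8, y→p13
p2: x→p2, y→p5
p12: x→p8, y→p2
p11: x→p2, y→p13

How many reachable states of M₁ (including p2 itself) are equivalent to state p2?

1

First remove the unreachable states {p1,p3,p7,p11,p12}; 8 states remain.
Initial partition by acceptance: {p10,p13} | {p2,p4,p5,p6,p8,p9}.
Split {p10,p13} by δ(·,y) → {p10} and {p13}.
On input x, block {p2,p4,p5,p6,p8,p9} splits into {p2,p4,p5,p8,p9} and {p6}.
Refine {p2,p4,p5,p8,p9} on symbol y: members go to different blocks, giving {p2,p4,p5} and {p8} and {p9}.
Refine {p2,p4,p5} on symbol x: members go to different blocks, giving {p2,p5} and {p4}.
On input y, block {p2,p5} splits into {p2} and {p5}.
The partition is now stable with 8 blocks: {p10} | {p2} | {p13} | {p6} | {p8} | {p9} | {p4} | {p5}.
State p2 belongs to the block {p2}, which has 1 states.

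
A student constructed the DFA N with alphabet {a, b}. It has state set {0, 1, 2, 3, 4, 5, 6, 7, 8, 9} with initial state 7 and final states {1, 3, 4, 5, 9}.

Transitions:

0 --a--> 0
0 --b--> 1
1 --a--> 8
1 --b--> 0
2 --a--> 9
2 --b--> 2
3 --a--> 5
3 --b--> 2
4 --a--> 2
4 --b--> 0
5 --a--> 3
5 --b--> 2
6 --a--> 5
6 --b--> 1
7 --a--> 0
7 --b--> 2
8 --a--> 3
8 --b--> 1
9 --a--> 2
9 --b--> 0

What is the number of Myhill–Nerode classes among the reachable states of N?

7

First remove the unreachable states {4,6}; 8 states remain.
Start with accepting vs non-accepting: {1,3,5,9} | {0,2,7,8}.
On input a, block {1,3,5,9} splits into {1,9} and {3,5}.
Split {0,2,7,8} by δ(·,a) → {0,7} and {2} and {8}.
Split {1,9} by δ(·,a) → {1} and {9}.
Split {0,7} by δ(·,b) → {0} and {7}.
Stable partition: {1} | {0} | {3,5} | {2} | {8} | {9} | {7} — 7 equivalence classes.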